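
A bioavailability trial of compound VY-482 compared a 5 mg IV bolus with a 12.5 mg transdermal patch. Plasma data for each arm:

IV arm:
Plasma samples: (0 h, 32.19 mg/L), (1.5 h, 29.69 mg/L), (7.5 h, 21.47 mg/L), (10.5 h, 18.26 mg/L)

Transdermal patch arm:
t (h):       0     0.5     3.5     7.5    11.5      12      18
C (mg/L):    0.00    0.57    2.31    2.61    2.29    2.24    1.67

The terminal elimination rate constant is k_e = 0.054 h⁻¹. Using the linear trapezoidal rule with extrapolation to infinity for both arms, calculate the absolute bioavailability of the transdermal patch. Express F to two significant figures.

Trapezoidal AUC_0→10.5 (IV):
  [0→1.5]: (32.19+29.69)/2 × 1.5 = 46.41
  [1.5→7.5]: (29.69+21.47)/2 × 6 = 153.48
  [7.5→10.5]: (21.47+18.26)/2 × 3 = 59.595
  Sum = 259.485 mg/L·h
IV tail: 18.26/0.054 = 338.148; AUC_iv,0→∞ = 259.485 + 338.148 = 597.633 mg/L·h
Trapezoidal AUC_0→18 (transdermal patch):
  [0→0.5]: (0.00+0.57)/2 × 0.5 = 0.1425
  [0.5→3.5]: (0.57+2.31)/2 × 3 = 4.32
  [3.5→7.5]: (2.31+2.61)/2 × 4 = 9.84
  [7.5→11.5]: (2.61+2.29)/2 × 4 = 9.8
  [11.5→12]: (2.29+2.24)/2 × 0.5 = 1.1325
  [12→18]: (2.24+1.67)/2 × 6 = 11.73
  Sum = 36.965 mg/L·h
transdermal patch tail: 1.67/0.054 = 30.926; AUC_ev,0→∞ = 36.965 + 30.926 = 67.891 mg/L·h
F = (AUC_ev/D_ev)/(AUC_iv/D_iv) = (67.891/12.5)/(597.633/5) = 5.43128/119.5266 = 0.0454

F = 0.045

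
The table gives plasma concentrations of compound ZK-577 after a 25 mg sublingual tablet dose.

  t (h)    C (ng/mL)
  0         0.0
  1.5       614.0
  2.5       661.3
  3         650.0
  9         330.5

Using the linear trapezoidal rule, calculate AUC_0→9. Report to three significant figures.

Trapezoidal AUC_0→9:
  [0→1.5]: (0.0+614.0)/2 × 1.5 = 460.5
  [1.5→2.5]: (614.0+661.3)/2 × 1 = 637.65
  [2.5→3]: (661.3+650.0)/2 × 0.5 = 327.825
  [3→9]: (650.0+330.5)/2 × 6 = 2941.5
  Sum = 4367.475 ng/mL·h

AUC = 4370 ng/mL·h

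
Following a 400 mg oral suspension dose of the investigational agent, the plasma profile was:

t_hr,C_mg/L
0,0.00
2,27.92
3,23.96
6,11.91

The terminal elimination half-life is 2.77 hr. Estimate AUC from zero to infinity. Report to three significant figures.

AUC = 155 mg/L·hr

Trapezoidal AUC_0→6:
  [0→2]: (0.00+27.92)/2 × 2 = 27.92
  [2→3]: (27.92+23.96)/2 × 1 = 25.94
  [3→6]: (23.96+11.91)/2 × 3 = 53.805
  Sum = 107.665 mg/L·hr
k_e = ln2 / t½ = 0.693147 / 2.77 = 0.2502 hr^-1
Extrapolated tail: C_last / k_e = 11.91 / 0.2502 = 47.602
AUC_0→∞ = 107.665 + 47.602 = 155.267 mg/L·hr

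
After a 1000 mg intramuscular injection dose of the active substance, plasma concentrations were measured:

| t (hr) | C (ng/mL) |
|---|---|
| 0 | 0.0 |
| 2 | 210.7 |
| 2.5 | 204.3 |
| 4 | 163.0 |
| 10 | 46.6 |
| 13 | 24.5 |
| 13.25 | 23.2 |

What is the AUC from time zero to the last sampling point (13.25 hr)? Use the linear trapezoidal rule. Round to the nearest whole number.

Trapezoidal AUC_0→13.25:
  [0→2]: (0.0+210.7)/2 × 2 = 210.7
  [2→2.5]: (210.7+204.3)/2 × 0.5 = 103.75
  [2.5→4]: (204.3+163.0)/2 × 1.5 = 275.475
  [4→10]: (163.0+46.6)/2 × 6 = 628.8
  [10→13]: (46.6+24.5)/2 × 3 = 106.65
  [13→13.25]: (24.5+23.2)/2 × 0.25 = 5.9625
  Sum = 1331.3375 ng/mL·hr

AUC = 1331 ng/mL·hr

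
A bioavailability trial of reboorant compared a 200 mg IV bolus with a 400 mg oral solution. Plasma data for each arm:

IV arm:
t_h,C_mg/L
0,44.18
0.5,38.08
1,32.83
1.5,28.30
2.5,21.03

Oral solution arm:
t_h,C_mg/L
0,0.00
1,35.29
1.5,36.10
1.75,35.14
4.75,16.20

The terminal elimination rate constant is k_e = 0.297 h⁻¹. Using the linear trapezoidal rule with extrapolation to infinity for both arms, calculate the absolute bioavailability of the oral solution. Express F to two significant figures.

Trapezoidal AUC_0→2.5 (IV):
  [0→0.5]: (44.18+38.08)/2 × 0.5 = 20.565
  [0.5→1]: (38.08+32.83)/2 × 0.5 = 17.7275
  [1→1.5]: (32.83+28.30)/2 × 0.5 = 15.2825
  [1.5→2.5]: (28.30+21.03)/2 × 1 = 24.665
  Sum = 78.24 mg/L·h
IV tail: 21.03/0.297 = 70.808; AUC_iv,0→∞ = 78.24 + 70.808 = 149.048 mg/L·h
Trapezoidal AUC_0→4.75 (oral solution):
  [0→1]: (0.00+35.29)/2 × 1 = 17.645
  [1→1.5]: (35.29+36.10)/2 × 0.5 = 17.8475
  [1.5→1.75]: (36.10+35.14)/2 × 0.25 = 8.905
  [1.75→4.75]: (35.14+16.20)/2 × 3 = 77.01
  Sum = 121.4075 mg/L·h
oral solution tail: 16.20/0.297 = 54.545; AUC_ev,0→∞ = 121.4075 + 54.545 = 175.9525 mg/L·h
F = (AUC_ev/D_ev)/(AUC_iv/D_iv) = (175.9525/400)/(149.048/200) = 0.43988125/0.74524 = 0.5903

F = 0.59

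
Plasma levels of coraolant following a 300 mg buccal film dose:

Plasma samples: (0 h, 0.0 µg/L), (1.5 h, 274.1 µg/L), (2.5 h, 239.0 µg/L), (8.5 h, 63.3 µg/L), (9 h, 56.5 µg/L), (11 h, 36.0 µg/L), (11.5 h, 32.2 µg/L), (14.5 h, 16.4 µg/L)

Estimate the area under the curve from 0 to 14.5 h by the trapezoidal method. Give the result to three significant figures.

Trapezoidal AUC_0→14.5:
  [0→1.5]: (0.0+274.1)/2 × 1.5 = 205.575
  [1.5→2.5]: (274.1+239.0)/2 × 1 = 256.55
  [2.5→8.5]: (239.0+63.3)/2 × 6 = 906.9
  [8.5→9]: (63.3+56.5)/2 × 0.5 = 29.95
  [9→11]: (56.5+36.0)/2 × 2 = 92.5
  [11→11.5]: (36.0+32.2)/2 × 0.5 = 17.05
  [11.5→14.5]: (32.2+16.4)/2 × 3 = 72.9
  Sum = 1581.425 µg/L·h

AUC = 1580 µg/L·h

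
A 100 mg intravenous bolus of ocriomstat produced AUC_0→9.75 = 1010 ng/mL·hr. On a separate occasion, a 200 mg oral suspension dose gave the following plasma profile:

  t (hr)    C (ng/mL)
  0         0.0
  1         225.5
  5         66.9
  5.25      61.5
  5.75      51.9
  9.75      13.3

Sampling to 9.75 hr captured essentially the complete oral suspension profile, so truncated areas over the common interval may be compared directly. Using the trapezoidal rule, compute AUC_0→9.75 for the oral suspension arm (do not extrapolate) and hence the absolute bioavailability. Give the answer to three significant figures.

F = 0.432

Trapezoidal AUC_0→9.75 (oral suspension):
  [0→1]: (0.0+225.5)/2 × 1 = 112.75
  [1→5]: (225.5+66.9)/2 × 4 = 584.8
  [5→5.25]: (66.9+61.5)/2 × 0.25 = 16.05
  [5.25→5.75]: (61.5+51.9)/2 × 0.5 = 28.35
  [5.75→9.75]: (51.9+13.3)/2 × 4 = 130.4
  Sum = 872.35 ng/mL·hr
F = (AUC_ev/D_ev)/(AUC_iv/D_iv) = (872.35/200)/(1010/100) = 4.36175/10.1 = 0.4319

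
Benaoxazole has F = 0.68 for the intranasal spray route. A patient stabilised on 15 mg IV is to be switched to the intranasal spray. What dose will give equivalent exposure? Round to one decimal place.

D_intranasal = 22.1 mg

For equal systemic exposure: F × D_ev = D_iv
D_ev = D_iv / F = 15 / 0.68 = 22.0588 mg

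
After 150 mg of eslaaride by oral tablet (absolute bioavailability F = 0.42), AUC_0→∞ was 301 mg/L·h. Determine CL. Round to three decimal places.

CL = 0.209 L/h

CL = F × Dose / AUC_0→∞
   = 0.42 × 150 / 301 = 0.209302 L/h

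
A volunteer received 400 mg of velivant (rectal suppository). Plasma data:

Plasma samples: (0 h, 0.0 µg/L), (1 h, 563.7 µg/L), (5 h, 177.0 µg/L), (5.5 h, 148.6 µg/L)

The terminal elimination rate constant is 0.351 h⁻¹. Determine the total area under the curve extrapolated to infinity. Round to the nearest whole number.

AUC = 2268 µg/L·h

Trapezoidal AUC_0→5.5:
  [0→1]: (0.0+563.7)/2 × 1 = 281.85
  [1→5]: (563.7+177.0)/2 × 4 = 1481.4
  [5→5.5]: (177.0+148.6)/2 × 0.5 = 81.4
  Sum = 1844.65 µg/L·h
Extrapolated tail: C_last / k_e = 148.6 / 0.351 = 423.362
AUC_0→∞ = 1844.65 + 423.362 = 2268.012 µg/L·h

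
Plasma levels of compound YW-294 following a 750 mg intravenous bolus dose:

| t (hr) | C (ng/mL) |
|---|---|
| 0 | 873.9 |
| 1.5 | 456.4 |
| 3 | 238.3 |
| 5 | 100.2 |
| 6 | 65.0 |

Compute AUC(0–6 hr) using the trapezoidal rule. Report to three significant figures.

Trapezoidal AUC_0→6:
  [0→1.5]: (873.9+456.4)/2 × 1.5 = 997.725
  [1.5→3]: (456.4+238.3)/2 × 1.5 = 521.025
  [3→5]: (238.3+100.2)/2 × 2 = 338.5
  [5→6]: (100.2+65.0)/2 × 1 = 82.6
  Sum = 1939.85 ng/mL·hr

AUC = 1940 ng/mL·hr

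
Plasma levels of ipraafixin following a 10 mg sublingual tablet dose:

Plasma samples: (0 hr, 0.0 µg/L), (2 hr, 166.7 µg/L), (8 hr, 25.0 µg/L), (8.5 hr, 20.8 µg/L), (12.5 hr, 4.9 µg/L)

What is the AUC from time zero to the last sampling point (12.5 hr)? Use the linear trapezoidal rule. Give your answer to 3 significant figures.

AUC = 805 µg/L·hr

Trapezoidal AUC_0→12.5:
  [0→2]: (0.0+166.7)/2 × 2 = 166.7
  [2→8]: (166.7+25.0)/2 × 6 = 575.1
  [8→8.5]: (25.0+20.8)/2 × 0.5 = 11.45
  [8.5→12.5]: (20.8+4.9)/2 × 4 = 51.4
  Sum = 804.65 µg/L·hr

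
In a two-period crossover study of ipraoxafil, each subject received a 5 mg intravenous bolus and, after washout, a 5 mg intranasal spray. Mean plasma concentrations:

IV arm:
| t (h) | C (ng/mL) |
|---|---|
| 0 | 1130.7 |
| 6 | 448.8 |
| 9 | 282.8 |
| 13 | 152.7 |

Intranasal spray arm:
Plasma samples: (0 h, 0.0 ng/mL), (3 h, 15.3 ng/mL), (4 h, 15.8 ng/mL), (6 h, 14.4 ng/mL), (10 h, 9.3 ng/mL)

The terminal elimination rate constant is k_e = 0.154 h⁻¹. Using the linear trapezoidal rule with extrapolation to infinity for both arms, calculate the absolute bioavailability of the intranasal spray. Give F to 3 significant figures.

F = 0.0229

Trapezoidal AUC_0→13 (IV):
  [0→6]: (1130.7+448.8)/2 × 6 = 4738.5
  [6→9]: (448.8+282.8)/2 × 3 = 1097.4
  [9→13]: (282.8+152.7)/2 × 4 = 871.0
  Sum = 6706.9 ng/mL·h
IV tail: 152.7/0.154 = 991.558; AUC_iv,0→∞ = 6706.9 + 991.558 = 7698.458 ng/mL·h
Trapezoidal AUC_0→10 (intranasal spray):
  [0→3]: (0.0+15.3)/2 × 3 = 22.95
  [3→4]: (15.3+15.8)/2 × 1 = 15.55
  [4→6]: (15.8+14.4)/2 × 2 = 30.2
  [6→10]: (14.4+9.3)/2 × 4 = 47.4
  Sum = 116.1 ng/mL·h
intranasal spray tail: 9.3/0.154 = 60.390; AUC_ev,0→∞ = 116.1 + 60.390 = 176.49 ng/mL·h
F = (AUC_ev/D_ev)/(AUC_iv/D_iv) = (176.49/5)/(7698.458/5) = 35.298/1539.6916 = 0.0229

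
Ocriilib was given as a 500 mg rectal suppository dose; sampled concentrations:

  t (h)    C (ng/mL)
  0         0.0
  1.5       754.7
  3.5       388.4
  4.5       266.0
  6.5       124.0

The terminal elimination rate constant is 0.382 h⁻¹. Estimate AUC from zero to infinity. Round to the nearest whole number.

AUC = 2751 ng/mL·h

Trapezoidal AUC_0→6.5:
  [0→1.5]: (0.0+754.7)/2 × 1.5 = 566.025
  [1.5→3.5]: (754.7+388.4)/2 × 2 = 1143.1
  [3.5→4.5]: (388.4+266.0)/2 × 1 = 327.2
  [4.5→6.5]: (266.0+124.0)/2 × 2 = 390.0
  Sum = 2426.325 ng/mL·h
Extrapolated tail: C_last / k_e = 124.0 / 0.382 = 324.607
AUC_0→∞ = 2426.325 + 324.607 = 2750.932 ng/mL·h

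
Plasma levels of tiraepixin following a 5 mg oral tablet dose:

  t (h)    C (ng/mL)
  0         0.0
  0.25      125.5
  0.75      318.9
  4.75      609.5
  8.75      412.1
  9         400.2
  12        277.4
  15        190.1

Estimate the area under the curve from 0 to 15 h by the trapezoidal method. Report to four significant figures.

AUC = 5846 ng/mL·h

Trapezoidal AUC_0→15:
  [0→0.25]: (0.0+125.5)/2 × 0.25 = 15.6875
  [0.25→0.75]: (125.5+318.9)/2 × 0.5 = 111.1
  [0.75→4.75]: (318.9+609.5)/2 × 4 = 1856.8
  [4.75→8.75]: (609.5+412.1)/2 × 4 = 2043.2
  [8.75→9]: (412.1+400.2)/2 × 0.25 = 101.5375
  [9→12]: (400.2+277.4)/2 × 3 = 1016.4
  [12→15]: (277.4+190.1)/2 × 3 = 701.25
  Sum = 5845.975 ng/mL·h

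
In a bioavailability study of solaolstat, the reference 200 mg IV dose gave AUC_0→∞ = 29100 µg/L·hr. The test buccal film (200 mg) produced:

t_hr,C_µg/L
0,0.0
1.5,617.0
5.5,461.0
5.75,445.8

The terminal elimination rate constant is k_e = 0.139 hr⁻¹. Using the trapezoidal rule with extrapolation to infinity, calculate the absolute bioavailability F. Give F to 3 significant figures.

F = 0.204

Trapezoidal AUC_0→5.75 (buccal film):
  [0→1.5]: (0.0+617.0)/2 × 1.5 = 462.75
  [1.5→5.5]: (617.0+461.0)/2 × 4 = 2156.0
  [5.5→5.75]: (461.0+445.8)/2 × 0.25 = 113.35
  Sum = 2732.1 µg/L·hr
Tail: C_last/k_e = 445.8/0.139 = 3207.194
AUC_0→∞ (buccal film) = 2732.1 + 3207.194 = 5939.294 µg/L·hr
F = (AUC_ev/D_ev)/(AUC_iv/D_iv) = (5939.294/200)/(29100/200) = 29.69647/145.5 = 0.2041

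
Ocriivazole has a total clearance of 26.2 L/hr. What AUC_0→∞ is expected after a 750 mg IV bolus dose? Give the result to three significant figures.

AUC = 28.6 mg/L·hr

AUC_0→∞ = Dose_iv / CL
        = 750 / 26.2 = 28.626 mg/L·hr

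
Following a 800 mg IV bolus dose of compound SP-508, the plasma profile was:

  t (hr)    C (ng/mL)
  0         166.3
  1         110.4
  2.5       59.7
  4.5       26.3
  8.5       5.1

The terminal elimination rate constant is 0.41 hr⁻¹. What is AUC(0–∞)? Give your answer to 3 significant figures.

AUC = 427 ng/mL·hr

Trapezoidal AUC_0→8.5:
  [0→1]: (166.3+110.4)/2 × 1 = 138.35
  [1→2.5]: (110.4+59.7)/2 × 1.5 = 127.575
  [2.5→4.5]: (59.7+26.3)/2 × 2 = 86.0
  [4.5→8.5]: (26.3+5.1)/2 × 4 = 62.8
  Sum = 414.725 ng/mL·hr
Extrapolated tail: C_last / k_e = 5.1 / 0.41 = 12.439
AUC_0→∞ = 414.725 + 12.439 = 427.164 ng/mL·hr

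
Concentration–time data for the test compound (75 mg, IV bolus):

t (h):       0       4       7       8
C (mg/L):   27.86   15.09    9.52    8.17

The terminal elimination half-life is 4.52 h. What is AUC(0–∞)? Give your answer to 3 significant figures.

AUC = 185 mg/L·h

Trapezoidal AUC_0→8:
  [0→4]: (27.86+15.09)/2 × 4 = 85.9
  [4→7]: (15.09+9.52)/2 × 3 = 36.915
  [7→8]: (9.52+8.17)/2 × 1 = 8.845
  Sum = 131.66 mg/L·h
k_e = ln2 / t½ = 0.693147 / 4.52 = 0.1534 h^-1
Extrapolated tail: C_last / k_e = 8.17 / 0.1534 = 53.259
AUC_0→∞ = 131.66 + 53.259 = 184.919 mg/L·h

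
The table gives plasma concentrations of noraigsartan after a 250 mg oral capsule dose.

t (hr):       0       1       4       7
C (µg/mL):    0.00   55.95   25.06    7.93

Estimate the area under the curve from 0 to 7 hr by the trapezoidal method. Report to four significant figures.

Trapezoidal AUC_0→7:
  [0→1]: (0.00+55.95)/2 × 1 = 27.975
  [1→4]: (55.95+25.06)/2 × 3 = 121.515
  [4→7]: (25.06+7.93)/2 × 3 = 49.485
  Sum = 198.975 µg/mL·hr

AUC = 199.0 µg/mL·hr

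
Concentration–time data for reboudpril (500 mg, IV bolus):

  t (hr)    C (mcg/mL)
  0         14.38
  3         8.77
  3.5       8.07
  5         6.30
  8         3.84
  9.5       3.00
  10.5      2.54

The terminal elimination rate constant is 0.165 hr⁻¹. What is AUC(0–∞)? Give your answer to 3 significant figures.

Trapezoidal AUC_0→10.5:
  [0→3]: (14.38+8.77)/2 × 3 = 34.725
  [3→3.5]: (8.77+8.07)/2 × 0.5 = 4.21
  [3.5→5]: (8.07+6.30)/2 × 1.5 = 10.7775
  [5→8]: (6.30+3.84)/2 × 3 = 15.21
  [8→9.5]: (3.84+3.00)/2 × 1.5 = 5.13
  [9.5→10.5]: (3.00+2.54)/2 × 1 = 2.77
  Sum = 72.8225 mcg/mL·hr
Extrapolated tail: C_last / k_e = 2.54 / 0.165 = 15.394
AUC_0→∞ = 72.8225 + 15.394 = 88.2165 mcg/mL·hr

AUC = 88.2 mcg/mL·hr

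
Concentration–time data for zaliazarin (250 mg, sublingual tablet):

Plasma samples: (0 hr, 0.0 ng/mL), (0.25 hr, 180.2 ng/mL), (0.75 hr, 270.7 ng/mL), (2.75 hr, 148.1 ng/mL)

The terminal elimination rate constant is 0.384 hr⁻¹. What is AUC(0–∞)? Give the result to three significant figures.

AUC = 940 ng/mL·hr

Trapezoidal AUC_0→2.75:
  [0→0.25]: (0.0+180.2)/2 × 0.25 = 22.525
  [0.25→0.75]: (180.2+270.7)/2 × 0.5 = 112.725
  [0.75→2.75]: (270.7+148.1)/2 × 2 = 418.8
  Sum = 554.05 ng/mL·hr
Extrapolated tail: C_last / k_e = 148.1 / 0.384 = 385.677
AUC_0→∞ = 554.05 + 385.677 = 939.727 ng/mL·hr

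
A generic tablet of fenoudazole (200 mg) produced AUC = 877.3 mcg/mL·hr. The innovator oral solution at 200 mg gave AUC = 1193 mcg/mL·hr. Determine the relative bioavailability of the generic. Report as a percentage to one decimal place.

F_rel = (AUC_test/D_test) / (AUC_ref/D_ref)
      = (877.3/200) / (1193/200)
      = 4.3865 / 5.965 = 0.7354 = 73.54%

F_rel = 73.5%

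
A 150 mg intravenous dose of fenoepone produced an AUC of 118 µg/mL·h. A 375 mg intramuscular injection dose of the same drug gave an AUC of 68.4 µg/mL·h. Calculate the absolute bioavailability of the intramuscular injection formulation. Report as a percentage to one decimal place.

F = (AUC_ev / D_ev) / (AUC_iv / D_iv)
  = (68.4/375) / (118/150)
  = 0.1824 / 0.786667 = 0.2319
  = 23.19%

F = 23.2%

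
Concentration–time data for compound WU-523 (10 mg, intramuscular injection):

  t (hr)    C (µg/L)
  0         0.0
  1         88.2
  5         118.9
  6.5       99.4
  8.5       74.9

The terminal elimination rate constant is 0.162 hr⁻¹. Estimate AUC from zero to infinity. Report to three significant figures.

Trapezoidal AUC_0→8.5:
  [0→1]: (0.0+88.2)/2 × 1 = 44.1
  [1→5]: (88.2+118.9)/2 × 4 = 414.2
  [5→6.5]: (118.9+99.4)/2 × 1.5 = 163.725
  [6.5→8.5]: (99.4+74.9)/2 × 2 = 174.3
  Sum = 796.325 µg/L·hr
Extrapolated tail: C_last / k_e = 74.9 / 0.162 = 462.346
AUC_0→∞ = 796.325 + 462.346 = 1258.671 µg/L·hr

AUC = 1260 µg/L·hr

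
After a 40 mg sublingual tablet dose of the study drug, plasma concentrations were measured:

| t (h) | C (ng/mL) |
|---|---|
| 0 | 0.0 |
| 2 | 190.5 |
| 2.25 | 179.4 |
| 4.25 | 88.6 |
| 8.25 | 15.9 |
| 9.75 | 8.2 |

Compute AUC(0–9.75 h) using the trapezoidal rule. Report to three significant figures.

AUC = 732 ng/mL·h

Trapezoidal AUC_0→9.75:
  [0→2]: (0.0+190.5)/2 × 2 = 190.5
  [2→2.25]: (190.5+179.4)/2 × 0.25 = 46.2375
  [2.25→4.25]: (179.4+88.6)/2 × 2 = 268.0
  [4.25→8.25]: (88.6+15.9)/2 × 4 = 209.0
  [8.25→9.75]: (15.9+8.2)/2 × 1.5 = 18.075
  Sum = 731.8125 ng/mL·h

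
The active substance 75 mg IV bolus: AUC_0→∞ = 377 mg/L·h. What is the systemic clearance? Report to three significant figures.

CL = Dose_iv / AUC_0→∞
   = 75 / 377 = 0.198939 L/h

CL = 0.199 L/h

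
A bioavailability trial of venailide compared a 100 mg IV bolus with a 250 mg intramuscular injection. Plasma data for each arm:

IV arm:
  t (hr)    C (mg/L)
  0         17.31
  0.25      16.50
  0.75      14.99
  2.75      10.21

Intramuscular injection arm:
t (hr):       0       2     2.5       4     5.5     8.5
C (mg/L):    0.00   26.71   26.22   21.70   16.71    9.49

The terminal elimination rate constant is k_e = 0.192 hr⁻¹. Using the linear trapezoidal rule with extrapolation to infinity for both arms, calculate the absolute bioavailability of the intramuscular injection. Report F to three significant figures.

Trapezoidal AUC_0→2.75 (IV):
  [0→0.25]: (17.31+16.50)/2 × 0.25 = 4.22625
  [0.25→0.75]: (16.50+14.99)/2 × 0.5 = 7.8725
  [0.75→2.75]: (14.99+10.21)/2 × 2 = 25.2
  Sum = 37.29875 mg/L·hr
IV tail: 10.21/0.192 = 53.177; AUC_iv,0→∞ = 37.29875 + 53.177 = 90.47575 mg/L·hr
Trapezoidal AUC_0→8.5 (intramuscular injection):
  [0→2]: (0.00+26.71)/2 × 2 = 26.71
  [2→2.5]: (26.71+26.22)/2 × 0.5 = 13.2325
  [2.5→4]: (26.22+21.70)/2 × 1.5 = 35.94
  [4→5.5]: (21.70+16.71)/2 × 1.5 = 28.8075
  [5.5→8.5]: (16.71+9.49)/2 × 3 = 39.3
  Sum = 143.99 mg/L·hr
intramuscular injection tail: 9.49/0.192 = 49.427; AUC_ev,0→∞ = 143.99 + 49.427 = 193.417 mg/L·hr
F = (AUC_ev/D_ev)/(AUC_iv/D_iv) = (193.417/250)/(90.47575/100) = 0.773668/0.9047575 = 0.8551

F = 0.855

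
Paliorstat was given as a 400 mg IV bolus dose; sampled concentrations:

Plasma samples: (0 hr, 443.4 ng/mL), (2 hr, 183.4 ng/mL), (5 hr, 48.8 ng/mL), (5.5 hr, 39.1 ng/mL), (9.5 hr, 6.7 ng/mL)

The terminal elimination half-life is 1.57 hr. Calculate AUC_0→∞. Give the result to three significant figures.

AUC = 1100 ng/mL·hr

Trapezoidal AUC_0→9.5:
  [0→2]: (443.4+183.4)/2 × 2 = 626.8
  [2→5]: (183.4+48.8)/2 × 3 = 348.3
  [5→5.5]: (48.8+39.1)/2 × 0.5 = 21.975
  [5.5→9.5]: (39.1+6.7)/2 × 4 = 91.6
  Sum = 1088.675 ng/mL·hr
k_e = ln2 / t½ = 0.693147 / 1.57 = 0.4415 hr^-1
Extrapolated tail: C_last / k_e = 6.7 / 0.4415 = 15.176
AUC_0→∞ = 1088.675 + 15.176 = 1103.851 ng/mL·hr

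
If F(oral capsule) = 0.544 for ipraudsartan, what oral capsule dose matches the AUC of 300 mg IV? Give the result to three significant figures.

For equal systemic exposure: F × D_ev = D_iv
D_ev = D_iv / F = 300 / 0.544 = 551.471 mg

D_oral = 551 mg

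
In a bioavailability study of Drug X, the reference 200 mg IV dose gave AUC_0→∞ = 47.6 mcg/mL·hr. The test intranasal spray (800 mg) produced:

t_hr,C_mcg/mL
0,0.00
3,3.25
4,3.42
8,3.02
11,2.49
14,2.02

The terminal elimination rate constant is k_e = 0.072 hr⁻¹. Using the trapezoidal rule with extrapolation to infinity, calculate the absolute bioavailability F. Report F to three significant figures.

F = 0.337

Trapezoidal AUC_0→14 (intranasal spray):
  [0→3]: (0.00+3.25)/2 × 3 = 4.875
  [3→4]: (3.25+3.42)/2 × 1 = 3.335
  [4→8]: (3.42+3.02)/2 × 4 = 12.88
  [8→11]: (3.02+2.49)/2 × 3 = 8.265
  [11→14]: (2.49+2.02)/2 × 3 = 6.765
  Sum = 36.12 mcg/mL·hr
Tail: C_last/k_e = 2.02/0.072 = 28.056
AUC_0→∞ (intranasal spray) = 36.12 + 28.056 = 64.176 mcg/mL·hr
F = (AUC_ev/D_ev)/(AUC_iv/D_iv) = (64.176/800)/(47.6/200) = 0.08022/0.238 = 0.3371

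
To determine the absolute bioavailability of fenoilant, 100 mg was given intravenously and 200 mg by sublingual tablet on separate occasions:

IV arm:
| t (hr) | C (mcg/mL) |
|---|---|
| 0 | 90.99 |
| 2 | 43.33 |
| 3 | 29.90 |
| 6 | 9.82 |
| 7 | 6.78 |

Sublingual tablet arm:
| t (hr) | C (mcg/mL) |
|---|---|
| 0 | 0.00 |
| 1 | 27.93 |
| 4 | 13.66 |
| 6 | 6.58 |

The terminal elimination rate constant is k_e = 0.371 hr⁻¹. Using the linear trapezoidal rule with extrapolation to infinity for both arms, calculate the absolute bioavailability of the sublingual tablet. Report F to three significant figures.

Trapezoidal AUC_0→7 (IV):
  [0→2]: (90.99+43.33)/2 × 2 = 134.32
  [2→3]: (43.33+29.90)/2 × 1 = 36.615
  [3→6]: (29.90+9.82)/2 × 3 = 59.58
  [6→7]: (9.82+6.78)/2 × 1 = 8.3
  Sum = 238.815 mcg/mL·hr
IV tail: 6.78/0.371 = 18.275; AUC_iv,0→∞ = 238.815 + 18.275 = 257.09 mcg/mL·hr
Trapezoidal AUC_0→6 (sublingual tablet):
  [0→1]: (0.00+27.93)/2 × 1 = 13.965
  [1→4]: (27.93+13.66)/2 × 3 = 62.385
  [4→6]: (13.66+6.58)/2 × 2 = 20.24
  Sum = 96.59 mcg/mL·hr
sublingual tablet tail: 6.58/0.371 = 17.736; AUC_ev,0→∞ = 96.59 + 17.736 = 114.326 mcg/mL·hr
F = (AUC_ev/D_ev)/(AUC_iv/D_iv) = (114.326/200)/(257.09/100) = 0.57163/2.5709 = 0.2223

F = 0.222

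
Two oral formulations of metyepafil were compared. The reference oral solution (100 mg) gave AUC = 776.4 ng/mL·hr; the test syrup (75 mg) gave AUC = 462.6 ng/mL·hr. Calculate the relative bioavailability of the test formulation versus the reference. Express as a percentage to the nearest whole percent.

F_rel = (AUC_test/D_test) / (AUC_ref/D_ref)
      = (462.6/75) / (776.4/100)
      = 6.168 / 7.764 = 0.7944 = 79.44%

F_rel = 79%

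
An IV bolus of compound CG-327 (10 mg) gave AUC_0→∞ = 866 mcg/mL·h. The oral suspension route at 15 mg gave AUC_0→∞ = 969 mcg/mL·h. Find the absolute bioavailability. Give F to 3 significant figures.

F = (AUC_ev / D_ev) / (AUC_iv / D_iv)
  = (969/15) / (866/10)
  = 64.6 / 86.6 = 0.7460

F = 0.746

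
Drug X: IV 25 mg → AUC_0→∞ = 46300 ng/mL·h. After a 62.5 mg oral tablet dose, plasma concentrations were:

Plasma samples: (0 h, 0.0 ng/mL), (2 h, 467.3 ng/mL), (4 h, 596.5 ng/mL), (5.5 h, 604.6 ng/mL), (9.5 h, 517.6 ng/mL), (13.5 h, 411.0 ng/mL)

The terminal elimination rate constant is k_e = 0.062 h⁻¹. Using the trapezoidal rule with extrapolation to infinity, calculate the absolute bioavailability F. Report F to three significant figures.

F = 0.114

Trapezoidal AUC_0→13.5 (oral tablet):
  [0→2]: (0.0+467.3)/2 × 2 = 467.3
  [2→4]: (467.3+596.5)/2 × 2 = 1063.8
  [4→5.5]: (596.5+604.6)/2 × 1.5 = 900.825
  [5.5→9.5]: (604.6+517.6)/2 × 4 = 2244.4
  [9.5→13.5]: (517.6+411.0)/2 × 4 = 1857.2
  Sum = 6533.525 ng/mL·h
Tail: C_last/k_e = 411.0/0.062 = 6629.032
AUC_0→∞ (oral tablet) = 6533.525 + 6629.032 = 13162.557 ng/mL·h
F = (AUC_ev/D_ev)/(AUC_iv/D_iv) = (13162.557/62.5)/(46300/25) = 210.601/1852 = 0.1137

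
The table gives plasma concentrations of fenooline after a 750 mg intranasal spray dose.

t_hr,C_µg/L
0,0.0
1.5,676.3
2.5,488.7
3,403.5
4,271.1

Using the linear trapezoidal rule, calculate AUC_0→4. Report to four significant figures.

AUC = 1650 µg/L·hr

Trapezoidal AUC_0→4:
  [0→1.5]: (0.0+676.3)/2 × 1.5 = 507.225
  [1.5→2.5]: (676.3+488.7)/2 × 1 = 582.5
  [2.5→3]: (488.7+403.5)/2 × 0.5 = 223.05
  [3→4]: (403.5+271.1)/2 × 1 = 337.3
  Sum = 1650.075 µg/L·hr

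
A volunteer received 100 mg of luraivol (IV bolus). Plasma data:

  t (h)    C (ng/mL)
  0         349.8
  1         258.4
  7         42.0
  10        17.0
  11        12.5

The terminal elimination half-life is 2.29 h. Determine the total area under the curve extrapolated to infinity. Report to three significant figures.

AUC = 1350 ng/mL·h

Trapezoidal AUC_0→11:
  [0→1]: (349.8+258.4)/2 × 1 = 304.1
  [1→7]: (258.4+42.0)/2 × 6 = 901.2
  [7→10]: (42.0+17.0)/2 × 3 = 88.5
  [10→11]: (17.0+12.5)/2 × 1 = 14.75
  Sum = 1308.55 ng/mL·h
k_e = ln2 / t½ = 0.693147 / 2.29 = 0.3027 h^-1
Extrapolated tail: C_last / k_e = 12.5 / 0.3027 = 41.295
AUC_0→∞ = 1308.55 + 41.295 = 1349.845 ng/mL·h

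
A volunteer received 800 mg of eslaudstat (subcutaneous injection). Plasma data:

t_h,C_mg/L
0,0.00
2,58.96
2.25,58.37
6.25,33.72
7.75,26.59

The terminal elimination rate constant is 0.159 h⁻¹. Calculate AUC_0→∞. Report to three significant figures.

Trapezoidal AUC_0→7.75:
  [0→2]: (0.00+58.96)/2 × 2 = 58.96
  [2→2.25]: (58.96+58.37)/2 × 0.25 = 14.66625
  [2.25→6.25]: (58.37+33.72)/2 × 4 = 184.18
  [6.25→7.75]: (33.72+26.59)/2 × 1.5 = 45.2325
  Sum = 303.03875 mg/L·h
Extrapolated tail: C_last / k_e = 26.59 / 0.159 = 167.233
AUC_0→∞ = 303.03875 + 167.233 = 470.27175 mg/L·h

AUC = 470 mg/L·h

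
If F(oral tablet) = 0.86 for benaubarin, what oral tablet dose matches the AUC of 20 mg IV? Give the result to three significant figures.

D_oral = 23.3 mg

For equal systemic exposure: F × D_ev = D_iv
D_ev = D_iv / F = 20 / 0.86 = 23.2558 mg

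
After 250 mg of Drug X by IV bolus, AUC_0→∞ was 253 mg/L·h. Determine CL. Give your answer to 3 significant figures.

CL = Dose_iv / AUC_0→∞
   = 250 / 253 = 0.988142 L/h

CL = 0.988 L/h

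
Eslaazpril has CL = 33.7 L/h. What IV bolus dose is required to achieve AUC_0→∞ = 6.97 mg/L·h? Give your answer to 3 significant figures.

Dose_iv = CL × AUC_0→∞
     = 33.7 × 6.97 = 234.889 mg

Dose = 235 mg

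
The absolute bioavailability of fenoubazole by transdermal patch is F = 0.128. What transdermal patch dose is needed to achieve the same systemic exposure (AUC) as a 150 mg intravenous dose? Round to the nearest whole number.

For equal systemic exposure: F × D_ev = D_iv
D_ev = D_iv / F = 150 / 0.128 = 1171.875 mg

D_transdermal = 1172 mg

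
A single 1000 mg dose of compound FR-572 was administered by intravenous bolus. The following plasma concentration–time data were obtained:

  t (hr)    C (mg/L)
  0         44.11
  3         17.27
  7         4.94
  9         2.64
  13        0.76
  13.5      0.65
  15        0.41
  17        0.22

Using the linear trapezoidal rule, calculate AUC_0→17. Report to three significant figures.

Trapezoidal AUC_0→17:
  [0→3]: (44.11+17.27)/2 × 3 = 92.07
  [3→7]: (17.27+4.94)/2 × 4 = 44.42
  [7→9]: (4.94+2.64)/2 × 2 = 7.58
  [9→13]: (2.64+0.76)/2 × 4 = 6.8
  [13→13.5]: (0.76+0.65)/2 × 0.5 = 0.3525
  [13.5→15]: (0.65+0.41)/2 × 1.5 = 0.795
  [15→17]: (0.41+0.22)/2 × 2 = 0.63
  Sum = 152.6475 mg/L·hr

AUC = 153 mg/L·hr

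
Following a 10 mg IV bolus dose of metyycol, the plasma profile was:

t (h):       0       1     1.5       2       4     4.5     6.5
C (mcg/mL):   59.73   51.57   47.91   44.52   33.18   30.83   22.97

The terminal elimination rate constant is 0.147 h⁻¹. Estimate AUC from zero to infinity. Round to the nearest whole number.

Trapezoidal AUC_0→6.5:
  [0→1]: (59.73+51.57)/2 × 1 = 55.65
  [1→1.5]: (51.57+47.91)/2 × 0.5 = 24.87
  [1.5→2]: (47.91+44.52)/2 × 0.5 = 23.1075
  [2→4]: (44.52+33.18)/2 × 2 = 77.7
  [4→4.5]: (33.18+30.83)/2 × 0.5 = 16.0025
  [4.5→6.5]: (30.83+22.97)/2 × 2 = 53.8
  Sum = 251.13 mcg/mL·h
Extrapolated tail: C_last / k_e = 22.97 / 0.147 = 156.259
AUC_0→∞ = 251.13 + 156.259 = 407.389 mcg/mL·h

AUC = 407 mcg/mL·h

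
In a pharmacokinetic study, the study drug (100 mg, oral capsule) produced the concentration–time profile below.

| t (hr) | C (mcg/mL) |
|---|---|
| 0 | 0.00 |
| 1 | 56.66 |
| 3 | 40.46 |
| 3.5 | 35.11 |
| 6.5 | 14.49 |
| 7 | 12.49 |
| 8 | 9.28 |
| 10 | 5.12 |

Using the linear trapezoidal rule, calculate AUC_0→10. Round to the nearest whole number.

Trapezoidal AUC_0→10:
  [0→1]: (0.00+56.66)/2 × 1 = 28.33
  [1→3]: (56.66+40.46)/2 × 2 = 97.12
  [3→3.5]: (40.46+35.11)/2 × 0.5 = 18.8925
  [3.5→6.5]: (35.11+14.49)/2 × 3 = 74.4
  [6.5→7]: (14.49+12.49)/2 × 0.5 = 6.745
  [7→8]: (12.49+9.28)/2 × 1 = 10.885
  [8→10]: (9.28+5.12)/2 × 2 = 14.4
  Sum = 250.7725 mcg/mL·hr

AUC = 251 mcg/mL·hr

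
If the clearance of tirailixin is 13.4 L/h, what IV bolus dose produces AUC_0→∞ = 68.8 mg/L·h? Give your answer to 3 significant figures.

Dose_iv = CL × AUC_0→∞
     = 13.4 × 68.8 = 921.92 mg

Dose = 922 mg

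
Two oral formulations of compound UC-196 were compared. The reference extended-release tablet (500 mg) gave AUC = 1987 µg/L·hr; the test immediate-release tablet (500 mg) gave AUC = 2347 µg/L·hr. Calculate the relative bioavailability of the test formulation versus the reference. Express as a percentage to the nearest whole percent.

F_rel = 118%

F_rel = (AUC_test/D_test) / (AUC_ref/D_ref)
      = (2347/500) / (1987/500)
      = 4.694 / 3.974 = 1.1812 = 118.12%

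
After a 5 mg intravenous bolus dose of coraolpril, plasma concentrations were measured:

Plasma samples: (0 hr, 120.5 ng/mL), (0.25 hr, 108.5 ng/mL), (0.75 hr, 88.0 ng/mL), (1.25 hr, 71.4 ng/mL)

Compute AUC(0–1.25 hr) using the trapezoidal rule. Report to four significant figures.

Trapezoidal AUC_0→1.25:
  [0→0.25]: (120.5+108.5)/2 × 0.25 = 28.625
  [0.25→0.75]: (108.5+88.0)/2 × 0.5 = 49.125
  [0.75→1.25]: (88.0+71.4)/2 × 0.5 = 39.85
  Sum = 117.6 ng/mL·hr

AUC = 117.6 ng/mL·hr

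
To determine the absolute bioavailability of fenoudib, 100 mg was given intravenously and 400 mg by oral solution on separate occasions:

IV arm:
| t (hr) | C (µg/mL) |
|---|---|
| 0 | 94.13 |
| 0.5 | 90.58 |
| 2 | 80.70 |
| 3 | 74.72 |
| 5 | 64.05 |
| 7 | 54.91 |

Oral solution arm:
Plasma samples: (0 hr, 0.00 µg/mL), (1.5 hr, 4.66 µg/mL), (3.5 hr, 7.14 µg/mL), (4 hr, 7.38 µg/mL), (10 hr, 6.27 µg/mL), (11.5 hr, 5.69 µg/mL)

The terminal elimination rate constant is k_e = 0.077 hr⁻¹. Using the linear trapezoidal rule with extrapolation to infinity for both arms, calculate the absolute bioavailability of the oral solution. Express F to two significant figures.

F = 0.029

Trapezoidal AUC_0→7 (IV):
  [0→0.5]: (94.13+90.58)/2 × 0.5 = 46.1775
  [0.5→2]: (90.58+80.70)/2 × 1.5 = 128.46
  [2→3]: (80.70+74.72)/2 × 1 = 77.71
  [3→5]: (74.72+64.05)/2 × 2 = 138.77
  [5→7]: (64.05+54.91)/2 × 2 = 118.96
  Sum = 510.0775 µg/mL·hr
IV tail: 54.91/0.077 = 713.117; AUC_iv,0→∞ = 510.0775 + 713.117 = 1223.1945 µg/mL·hr
Trapezoidal AUC_0→11.5 (oral solution):
  [0→1.5]: (0.00+4.66)/2 × 1.5 = 3.495
  [1.5→3.5]: (4.66+7.14)/2 × 2 = 11.8
  [3.5→4]: (7.14+7.38)/2 × 0.5 = 3.63
  [4→10]: (7.38+6.27)/2 × 6 = 40.95
  [10→11.5]: (6.27+5.69)/2 × 1.5 = 8.97
  Sum = 68.845 µg/mL·hr
oral solution tail: 5.69/0.077 = 73.896; AUC_ev,0→∞ = 68.845 + 73.896 = 142.741 µg/mL·hr
F = (AUC_ev/D_ev)/(AUC_iv/D_iv) = (142.741/400)/(1223.1945/100) = 0.3568525/12.231945 = 0.0292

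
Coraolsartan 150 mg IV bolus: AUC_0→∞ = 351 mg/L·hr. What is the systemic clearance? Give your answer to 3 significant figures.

CL = Dose_iv / AUC_0→∞
   = 150 / 351 = 0.42735 L/hr

CL = 0.427 L/hr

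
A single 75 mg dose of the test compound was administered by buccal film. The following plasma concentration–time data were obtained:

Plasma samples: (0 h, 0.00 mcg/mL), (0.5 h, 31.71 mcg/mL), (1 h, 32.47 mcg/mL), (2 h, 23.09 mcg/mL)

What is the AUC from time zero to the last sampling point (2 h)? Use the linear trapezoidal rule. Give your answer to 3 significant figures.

AUC = 51.8 mcg/mL·h

Trapezoidal AUC_0→2:
  [0→0.5]: (0.00+31.71)/2 × 0.5 = 7.9275
  [0.5→1]: (31.71+32.47)/2 × 0.5 = 16.045
  [1→2]: (32.47+23.09)/2 × 1 = 27.78
  Sum = 51.7525 mcg/mL·h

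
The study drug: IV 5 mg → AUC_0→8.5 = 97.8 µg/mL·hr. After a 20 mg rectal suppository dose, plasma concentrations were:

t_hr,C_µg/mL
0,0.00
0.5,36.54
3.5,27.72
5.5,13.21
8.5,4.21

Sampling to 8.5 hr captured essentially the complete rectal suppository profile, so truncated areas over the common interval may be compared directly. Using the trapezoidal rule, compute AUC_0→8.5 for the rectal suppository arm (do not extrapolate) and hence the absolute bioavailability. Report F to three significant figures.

F = 0.441

Trapezoidal AUC_0→8.5 (rectal suppository):
  [0→0.5]: (0.00+36.54)/2 × 0.5 = 9.135
  [0.5→3.5]: (36.54+27.72)/2 × 3 = 96.39
  [3.5→5.5]: (27.72+13.21)/2 × 2 = 40.93
  [5.5→8.5]: (13.21+4.21)/2 × 3 = 26.13
  Sum = 172.585 µg/mL·hr
F = (AUC_ev/D_ev)/(AUC_iv/D_iv) = (172.585/20)/(97.8/5) = 8.62925/19.56 = 0.4412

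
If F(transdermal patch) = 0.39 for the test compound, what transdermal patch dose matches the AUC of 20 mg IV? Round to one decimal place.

D_transdermal = 51.3 mg

For equal systemic exposure: F × D_ev = D_iv
D_ev = D_iv / F = 20 / 0.39 = 51.2821 mg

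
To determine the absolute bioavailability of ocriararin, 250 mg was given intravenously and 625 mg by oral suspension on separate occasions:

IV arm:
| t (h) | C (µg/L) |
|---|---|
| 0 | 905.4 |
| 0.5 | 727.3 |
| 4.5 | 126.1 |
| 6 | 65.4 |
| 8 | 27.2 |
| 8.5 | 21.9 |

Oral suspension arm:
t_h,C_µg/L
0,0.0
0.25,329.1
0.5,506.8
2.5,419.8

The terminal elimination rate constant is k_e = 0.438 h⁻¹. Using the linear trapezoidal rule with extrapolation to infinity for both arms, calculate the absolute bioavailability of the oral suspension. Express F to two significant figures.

Trapezoidal AUC_0→8.5 (IV):
  [0→0.5]: (905.4+727.3)/2 × 0.5 = 408.175
  [0.5→4.5]: (727.3+126.1)/2 × 4 = 1706.8
  [4.5→6]: (126.1+65.4)/2 × 1.5 = 143.625
  [6→8]: (65.4+27.2)/2 × 2 = 92.6
  [8→8.5]: (27.2+21.9)/2 × 0.5 = 12.275
  Sum = 2363.475 µg/L·h
IV tail: 21.9/0.438 = 50.000; AUC_iv,0→∞ = 2363.475 + 50.000 = 2413.475 µg/L·h
Trapezoidal AUC_0→2.5 (oral suspension):
  [0→0.25]: (0.0+329.1)/2 × 0.25 = 41.1375
  [0.25→0.5]: (329.1+506.8)/2 × 0.25 = 104.4875
  [0.5→2.5]: (506.8+419.8)/2 × 2 = 926.6
  Sum = 1072.225 µg/L·h
oral suspension tail: 419.8/0.438 = 958.447; AUC_ev,0→∞ = 1072.225 + 958.447 = 2030.672 µg/L·h
F = (AUC_ev/D_ev)/(AUC_iv/D_iv) = (2030.672/625)/(2413.475/250) = 3.2490752/9.6539 = 0.3366

F = 0.34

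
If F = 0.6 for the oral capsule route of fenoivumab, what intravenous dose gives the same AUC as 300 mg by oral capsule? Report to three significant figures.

D_iv = 180 mg

Systemic exposure from an extravascular dose = F × D_ev, so the equivalent IV dose is F × D_ev.
D_iv = F × D_ev = 0.6 × 300 = 180 mg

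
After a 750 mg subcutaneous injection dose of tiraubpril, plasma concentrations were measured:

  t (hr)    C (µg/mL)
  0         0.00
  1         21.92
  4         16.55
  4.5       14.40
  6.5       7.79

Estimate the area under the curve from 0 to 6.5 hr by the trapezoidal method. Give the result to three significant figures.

Trapezoidal AUC_0→6.5:
  [0→1]: (0.00+21.92)/2 × 1 = 10.96
  [1→4]: (21.92+16.55)/2 × 3 = 57.705
  [4→4.5]: (16.55+14.40)/2 × 0.5 = 7.7375
  [4.5→6.5]: (14.40+7.79)/2 × 2 = 22.19
  Sum = 98.5925 µg/mL·hr

AUC = 98.6 µg/mL·hr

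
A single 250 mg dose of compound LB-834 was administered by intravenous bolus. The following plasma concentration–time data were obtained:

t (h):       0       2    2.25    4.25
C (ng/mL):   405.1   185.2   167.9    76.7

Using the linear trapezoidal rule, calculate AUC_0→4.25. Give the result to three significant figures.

AUC = 879 ng/mL·h

Trapezoidal AUC_0→4.25:
  [0→2]: (405.1+185.2)/2 × 2 = 590.3
  [2→2.25]: (185.2+167.9)/2 × 0.25 = 44.1375
  [2.25→4.25]: (167.9+76.7)/2 × 2 = 244.6
  Sum = 879.0375 ng/mL·h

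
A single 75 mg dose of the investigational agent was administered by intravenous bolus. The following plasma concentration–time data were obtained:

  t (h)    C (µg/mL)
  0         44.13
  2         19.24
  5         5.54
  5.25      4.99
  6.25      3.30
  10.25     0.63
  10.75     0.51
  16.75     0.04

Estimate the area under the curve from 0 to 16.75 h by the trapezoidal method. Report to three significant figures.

Trapezoidal AUC_0→16.75:
  [0→2]: (44.13+19.24)/2 × 2 = 63.37
  [2→5]: (19.24+5.54)/2 × 3 = 37.17
  [5→5.25]: (5.54+4.99)/2 × 0.25 = 1.31625
  [5.25→6.25]: (4.99+3.30)/2 × 1 = 4.145
  [6.25→10.25]: (3.30+0.63)/2 × 4 = 7.86
  [10.25→10.75]: (0.63+0.51)/2 × 0.5 = 0.285
  [10.75→16.75]: (0.51+0.04)/2 × 6 = 1.65
  Sum = 115.79625 µg/mL·h

AUC = 116 µg/mL·h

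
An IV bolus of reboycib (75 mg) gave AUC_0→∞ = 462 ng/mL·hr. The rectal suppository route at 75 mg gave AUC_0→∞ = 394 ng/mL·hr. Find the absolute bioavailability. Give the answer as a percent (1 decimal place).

F = (AUC_ev / D_ev) / (AUC_iv / D_iv)
  = (394/75) / (462/75)
  = 5.25333 / 6.16 = 0.8528
  = 85.28%

F = 85.3%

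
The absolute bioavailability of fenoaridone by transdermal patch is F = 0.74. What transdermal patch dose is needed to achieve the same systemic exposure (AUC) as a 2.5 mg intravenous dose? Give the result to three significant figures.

D_transdermal = 3.38 mg

For equal systemic exposure: F × D_ev = D_iv
D_ev = D_iv / F = 2.5 / 0.74 = 3.37838 mg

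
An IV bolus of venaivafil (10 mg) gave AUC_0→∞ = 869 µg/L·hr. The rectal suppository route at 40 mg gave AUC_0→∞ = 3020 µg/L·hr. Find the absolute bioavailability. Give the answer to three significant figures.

F = (AUC_ev / D_ev) / (AUC_iv / D_iv)
  = (3020/40) / (869/10)
  = 75.5 / 86.9 = 0.8688

F = 0.869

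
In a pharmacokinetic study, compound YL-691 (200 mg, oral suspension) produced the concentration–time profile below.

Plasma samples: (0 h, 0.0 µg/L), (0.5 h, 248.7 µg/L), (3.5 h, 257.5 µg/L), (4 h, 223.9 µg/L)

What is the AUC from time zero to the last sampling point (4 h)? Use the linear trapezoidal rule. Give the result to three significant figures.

AUC = 942 µg/L·h

Trapezoidal AUC_0→4:
  [0→0.5]: (0.0+248.7)/2 × 0.5 = 62.175
  [0.5→3.5]: (248.7+257.5)/2 × 3 = 759.3
  [3.5→4]: (257.5+223.9)/2 × 0.5 = 120.35
  Sum = 941.825 µg/L·h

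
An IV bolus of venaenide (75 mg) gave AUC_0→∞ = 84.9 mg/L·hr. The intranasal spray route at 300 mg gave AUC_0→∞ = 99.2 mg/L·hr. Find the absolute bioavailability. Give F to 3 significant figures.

F = 0.292

F = (AUC_ev / D_ev) / (AUC_iv / D_iv)
  = (99.2/300) / (84.9/75)
  = 0.330667 / 1.132 = 0.2921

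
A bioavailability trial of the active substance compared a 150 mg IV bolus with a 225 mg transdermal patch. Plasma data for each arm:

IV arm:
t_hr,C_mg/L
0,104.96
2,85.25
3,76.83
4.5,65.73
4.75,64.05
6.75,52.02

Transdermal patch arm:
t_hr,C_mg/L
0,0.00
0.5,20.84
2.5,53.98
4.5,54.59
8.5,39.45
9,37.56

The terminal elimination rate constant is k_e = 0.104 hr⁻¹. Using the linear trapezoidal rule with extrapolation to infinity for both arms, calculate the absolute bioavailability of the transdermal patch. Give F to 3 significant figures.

Trapezoidal AUC_0→6.75 (IV):
  [0→2]: (104.96+85.25)/2 × 2 = 190.21
  [2→3]: (85.25+76.83)/2 × 1 = 81.04
  [3→4.5]: (76.83+65.73)/2 × 1.5 = 106.92
  [4.5→4.75]: (65.73+64.05)/2 × 0.25 = 16.2225
  [4.75→6.75]: (64.05+52.02)/2 × 2 = 116.07
  Sum = 510.4625 mg/L·hr
IV tail: 52.02/0.104 = 500.192; AUC_iv,0→∞ = 510.4625 + 500.192 = 1010.6545 mg/L·hr
Trapezoidal AUC_0→9 (transdermal patch):
  [0→0.5]: (0.00+20.84)/2 × 0.5 = 5.21
  [0.5→2.5]: (20.84+53.98)/2 × 2 = 74.82
  [2.5→4.5]: (53.98+54.59)/2 × 2 = 108.57
  [4.5→8.5]: (54.59+39.45)/2 × 4 = 188.08
  [8.5→9]: (39.45+37.56)/2 × 0.5 = 19.2525
  Sum = 395.9325 mg/L·hr
transdermal patch tail: 37.56/0.104 = 361.154; AUC_ev,0→∞ = 395.9325 + 361.154 = 757.0865 mg/L·hr
F = (AUC_ev/D_ev)/(AUC_iv/D_iv) = (757.0865/225)/(1010.6545/150) = 3.36483/6.7377 = 0.4994

F = 0.499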